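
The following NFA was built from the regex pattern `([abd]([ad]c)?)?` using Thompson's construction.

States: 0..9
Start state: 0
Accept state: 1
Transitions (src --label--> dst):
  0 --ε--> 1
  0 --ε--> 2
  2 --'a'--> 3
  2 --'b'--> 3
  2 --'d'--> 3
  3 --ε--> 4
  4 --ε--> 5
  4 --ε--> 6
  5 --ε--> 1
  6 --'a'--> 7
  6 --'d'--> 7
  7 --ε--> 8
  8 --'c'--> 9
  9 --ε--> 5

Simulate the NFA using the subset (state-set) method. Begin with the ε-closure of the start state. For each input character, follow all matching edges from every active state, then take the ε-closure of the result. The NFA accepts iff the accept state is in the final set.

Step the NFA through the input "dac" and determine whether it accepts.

Answer: ACCEPT

Steps:
S₀ = ε-closure({0}) = {0,1,2}
'd' @ 1: {1,3,4,5,6}  ✓accept
'a' @ 2: {7,8}
'c' @ 3: {1,5,9}  ✓accept
after full input: {1,5,9}  (accept=1 in)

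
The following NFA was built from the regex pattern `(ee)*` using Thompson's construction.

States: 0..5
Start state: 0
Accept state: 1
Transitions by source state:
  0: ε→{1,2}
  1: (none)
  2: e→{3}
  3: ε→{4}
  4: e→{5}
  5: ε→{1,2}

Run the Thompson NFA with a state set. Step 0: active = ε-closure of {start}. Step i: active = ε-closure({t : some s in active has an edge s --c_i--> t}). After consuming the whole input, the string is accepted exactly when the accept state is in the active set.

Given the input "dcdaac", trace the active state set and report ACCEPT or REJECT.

S₀ = ε-closure({0}) = {0,1,2}
'd' @ 1: {}  — state set empty
rest 'cdaac' ignored (set empty)
after full input: {}  (accept=1 not in)

Answer: REJECT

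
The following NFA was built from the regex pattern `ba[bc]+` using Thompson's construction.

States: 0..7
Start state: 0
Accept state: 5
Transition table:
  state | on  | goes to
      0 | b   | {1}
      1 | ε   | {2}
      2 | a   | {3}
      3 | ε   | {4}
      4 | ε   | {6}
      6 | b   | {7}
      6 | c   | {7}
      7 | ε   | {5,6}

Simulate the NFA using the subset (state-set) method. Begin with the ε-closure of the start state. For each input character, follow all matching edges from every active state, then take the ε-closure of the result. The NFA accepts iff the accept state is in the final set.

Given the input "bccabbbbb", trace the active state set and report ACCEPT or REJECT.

initial (ε-close {0}): {0}
'b' @ 1: {1,2}
'c' @ 2: {}  — no active states
rest 'cabbbbb' ignored (set empty)
final: {}; accept 5 not in set

Answer: REJECT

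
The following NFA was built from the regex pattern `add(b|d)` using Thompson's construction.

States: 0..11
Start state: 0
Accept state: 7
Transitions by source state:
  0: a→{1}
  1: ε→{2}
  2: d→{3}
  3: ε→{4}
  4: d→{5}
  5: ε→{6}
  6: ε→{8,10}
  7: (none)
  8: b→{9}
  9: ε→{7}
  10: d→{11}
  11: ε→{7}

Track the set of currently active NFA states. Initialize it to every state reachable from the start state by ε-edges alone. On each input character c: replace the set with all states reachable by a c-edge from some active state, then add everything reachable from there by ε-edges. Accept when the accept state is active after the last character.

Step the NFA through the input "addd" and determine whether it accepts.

initial (ε-close {0}): {0}
'a' @ 1: {1,2}
'd' @ 2: {3,4}
'd' @ 3: {5,6,8,10}
'd' @ 4: {7,11}  [accepting]
after full input: {7,11}  (accept=7 in)

Answer: ACCEPT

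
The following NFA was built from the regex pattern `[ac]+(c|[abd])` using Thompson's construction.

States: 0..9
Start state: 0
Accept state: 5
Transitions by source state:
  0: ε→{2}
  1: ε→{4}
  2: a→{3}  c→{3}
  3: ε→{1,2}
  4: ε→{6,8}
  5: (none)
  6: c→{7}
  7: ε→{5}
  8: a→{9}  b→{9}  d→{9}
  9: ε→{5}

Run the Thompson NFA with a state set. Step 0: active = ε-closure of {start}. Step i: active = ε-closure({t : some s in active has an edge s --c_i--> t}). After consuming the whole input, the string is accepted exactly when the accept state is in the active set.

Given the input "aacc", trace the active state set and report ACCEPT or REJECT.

Answer: ACCEPT

Steps:
start: ε-closure({0}) = {0,2}
'a' @ 1: {1,2,3,4,6,8}
'a' @ 2: {1,2,3,4,5,6,8,9}  [accepting]
'c' @ 3: {1,2,3,4,5,6,7,8}  [accepting]
'c' @ 4: {1,2,3,4,5,6,7,8}  [accepting]
after full input: {1,2,3,4,5,6,7,8}  (accept=5 in)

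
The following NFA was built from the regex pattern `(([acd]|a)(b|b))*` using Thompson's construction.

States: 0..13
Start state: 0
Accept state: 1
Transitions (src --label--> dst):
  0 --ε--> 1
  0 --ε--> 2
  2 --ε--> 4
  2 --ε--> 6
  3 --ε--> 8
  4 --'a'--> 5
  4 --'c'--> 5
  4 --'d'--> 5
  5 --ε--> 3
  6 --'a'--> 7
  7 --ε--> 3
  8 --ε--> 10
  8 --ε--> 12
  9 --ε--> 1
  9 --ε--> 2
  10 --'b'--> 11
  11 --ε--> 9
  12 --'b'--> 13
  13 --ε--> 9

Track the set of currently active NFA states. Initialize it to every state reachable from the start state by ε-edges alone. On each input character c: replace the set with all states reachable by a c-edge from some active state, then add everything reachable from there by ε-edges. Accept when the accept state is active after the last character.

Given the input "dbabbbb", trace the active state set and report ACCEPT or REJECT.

S₀ = ε-closure({0}) = {0,1,2,4,6}
'd' @ 1: {3,5,8,10,12}
'b' @ 2: {1,2,4,6,9,11,13}  [accepting]
'a' @ 3: {3,5,7,8,10,12}
'b' @ 4: {1,2,4,6,9,11,13}  [accepting]
'b' @ 5: {}  — dead — no transitions
rest 'bb' ignored (set empty)
after full input: {}  (accept=1 not in)

Answer: REJECT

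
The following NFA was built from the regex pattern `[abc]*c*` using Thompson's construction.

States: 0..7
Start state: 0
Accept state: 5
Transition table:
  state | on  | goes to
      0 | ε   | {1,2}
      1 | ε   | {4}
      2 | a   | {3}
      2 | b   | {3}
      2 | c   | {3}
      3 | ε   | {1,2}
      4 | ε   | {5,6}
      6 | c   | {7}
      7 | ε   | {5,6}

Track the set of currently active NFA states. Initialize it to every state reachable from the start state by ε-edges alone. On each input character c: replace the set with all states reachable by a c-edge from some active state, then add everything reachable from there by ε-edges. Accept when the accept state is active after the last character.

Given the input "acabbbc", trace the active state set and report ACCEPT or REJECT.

S₀ = ε-closure({0}) = {0,1,2,4,5,6}
'a' @ 1: {1,2,3,4,5,6}  ✓accept
'c' @ 2: {1,2,3,4,5,6,7}  ✓accept
'a' @ 3: {1,2,3,4,5,6}  ✓accept
'b' @ 4: {1,2,3,4,5,6}  ✓accept
'b' @ 5: {1,2,3,4,5,6}  ✓accept
'b' @ 6: {1,2,3,4,5,6}  ✓accept
'c' @ 7: {1,2,3,4,5,6,7}  ✓accept
after full input: {1,2,3,4,5,6,7}  (accept=5 in)

Answer: ACCEPT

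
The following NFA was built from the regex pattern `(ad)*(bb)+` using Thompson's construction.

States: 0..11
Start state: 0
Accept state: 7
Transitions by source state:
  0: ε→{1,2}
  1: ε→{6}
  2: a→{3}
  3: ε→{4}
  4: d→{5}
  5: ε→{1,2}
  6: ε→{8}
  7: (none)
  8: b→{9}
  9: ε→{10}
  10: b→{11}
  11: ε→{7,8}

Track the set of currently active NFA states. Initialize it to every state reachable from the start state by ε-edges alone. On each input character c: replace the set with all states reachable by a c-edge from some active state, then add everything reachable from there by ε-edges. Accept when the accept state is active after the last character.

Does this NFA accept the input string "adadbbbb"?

Answer: ACCEPT

Derivation:
initial (ε-close {0}): {0,1,2,6,8}
'a' @ 1: {3,4}
'd' @ 2: {1,2,5,6,8}
'a' @ 3: {3,4}
'd' @ 4: {1,2,5,6,8}
'b' @ 5: {9,10}
'b' @ 6: {7,8,11}  [accepting]
'b' @ 7: {9,10}
'b' @ 8: {7,8,11}  [accepting]
final: {7,8,11}; accept 7 in set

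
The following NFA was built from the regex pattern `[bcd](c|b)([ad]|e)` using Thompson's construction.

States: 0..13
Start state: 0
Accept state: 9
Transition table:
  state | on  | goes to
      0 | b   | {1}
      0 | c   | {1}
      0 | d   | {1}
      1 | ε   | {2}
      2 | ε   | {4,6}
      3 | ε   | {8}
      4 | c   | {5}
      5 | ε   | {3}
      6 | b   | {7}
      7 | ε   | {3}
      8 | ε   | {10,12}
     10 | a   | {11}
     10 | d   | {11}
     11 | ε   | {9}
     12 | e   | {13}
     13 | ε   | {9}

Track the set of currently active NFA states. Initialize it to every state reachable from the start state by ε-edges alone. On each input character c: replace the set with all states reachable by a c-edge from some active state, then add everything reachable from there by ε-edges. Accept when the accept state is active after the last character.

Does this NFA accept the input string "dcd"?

Answer: ACCEPT

Steps:
start: ε-closure({0}) = {0}
'd' @ 1: {1,2,4,6}
'c' @ 2: {3,5,8,10,12}
'd' @ 3: {9,11}  ✓accept
end set {9,11} — state 9 in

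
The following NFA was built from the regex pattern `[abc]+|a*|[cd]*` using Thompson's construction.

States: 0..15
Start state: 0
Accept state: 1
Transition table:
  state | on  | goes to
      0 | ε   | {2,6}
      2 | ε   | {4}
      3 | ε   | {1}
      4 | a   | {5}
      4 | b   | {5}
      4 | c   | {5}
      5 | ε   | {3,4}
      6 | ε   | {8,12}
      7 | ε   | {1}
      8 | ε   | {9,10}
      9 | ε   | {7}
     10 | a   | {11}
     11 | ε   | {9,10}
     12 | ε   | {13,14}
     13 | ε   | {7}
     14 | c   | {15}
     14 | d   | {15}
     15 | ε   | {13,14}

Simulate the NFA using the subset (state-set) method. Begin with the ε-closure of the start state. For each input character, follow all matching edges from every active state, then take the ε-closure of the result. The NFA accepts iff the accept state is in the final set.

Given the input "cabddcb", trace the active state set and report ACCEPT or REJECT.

initial (ε-close {0}): {0,1,2,4,6,7,8,9,10,12,13,14}
'c' @ 1: {1,3,4,5,7,13,14,15}  [accepting]
'a' @ 2: {1,3,4,5}  [accepting]
'b' @ 3: {1,3,4,5}  [accepting]
'd' @ 4: {}  — state set empty
rest 'dcb' ignored (set empty)
end set {} — state 1 not in

Answer: REJECT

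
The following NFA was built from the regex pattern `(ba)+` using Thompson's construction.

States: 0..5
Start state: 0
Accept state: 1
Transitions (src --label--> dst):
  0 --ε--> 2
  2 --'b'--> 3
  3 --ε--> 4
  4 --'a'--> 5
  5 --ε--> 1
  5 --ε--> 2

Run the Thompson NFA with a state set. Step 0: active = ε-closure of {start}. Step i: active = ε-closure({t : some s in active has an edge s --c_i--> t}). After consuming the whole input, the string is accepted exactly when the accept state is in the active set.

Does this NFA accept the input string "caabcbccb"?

start: ε-closure({0}) = {0,2}
'c' @ 1: {}  — state set empty
rest 'aabcbccb' ignored (set empty)
after full input: {}  (accept=1 not in)

Answer: REJECT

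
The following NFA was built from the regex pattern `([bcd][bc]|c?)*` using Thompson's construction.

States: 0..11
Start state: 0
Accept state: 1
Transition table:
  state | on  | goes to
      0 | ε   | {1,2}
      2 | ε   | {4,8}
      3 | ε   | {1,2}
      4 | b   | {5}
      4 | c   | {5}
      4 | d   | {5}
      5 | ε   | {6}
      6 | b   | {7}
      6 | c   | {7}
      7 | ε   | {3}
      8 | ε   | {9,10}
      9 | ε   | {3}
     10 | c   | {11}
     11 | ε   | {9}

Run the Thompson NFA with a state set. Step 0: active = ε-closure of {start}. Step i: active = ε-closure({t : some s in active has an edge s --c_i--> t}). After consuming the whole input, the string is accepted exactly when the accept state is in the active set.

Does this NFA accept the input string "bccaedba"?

start: ε-closure({0}) = {0,1,2,3,4,8,9,10}
'b' @ 1: {5,6}
'c' @ 2: {1,2,3,4,7,8,9,10}  (accept∈set)
'c' @ 3: {1,2,3,4,5,6,8,9,10,11}  (accept∈set)
'a' @ 4: {}  — state set empty
rest 'edba' ignored (set empty)
end set {} — state 1 not in

Answer: REJECT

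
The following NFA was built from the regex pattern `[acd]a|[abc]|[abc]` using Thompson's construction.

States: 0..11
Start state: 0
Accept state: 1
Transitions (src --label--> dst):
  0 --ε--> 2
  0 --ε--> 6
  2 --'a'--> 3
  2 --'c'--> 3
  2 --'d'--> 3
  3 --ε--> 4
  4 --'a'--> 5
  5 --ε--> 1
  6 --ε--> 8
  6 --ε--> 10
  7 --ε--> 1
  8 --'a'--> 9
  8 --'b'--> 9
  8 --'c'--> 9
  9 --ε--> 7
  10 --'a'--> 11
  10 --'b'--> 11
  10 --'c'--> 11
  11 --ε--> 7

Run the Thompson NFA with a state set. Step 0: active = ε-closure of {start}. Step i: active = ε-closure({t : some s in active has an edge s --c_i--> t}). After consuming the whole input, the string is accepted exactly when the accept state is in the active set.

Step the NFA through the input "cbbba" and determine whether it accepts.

Answer: REJECT

Steps:
initial (ε-close {0}): {0,2,6,8,10}
'c' @ 1: {1,3,4,7,9,11}  [accepting]
'b' @ 2: {}  — state set empty
rest 'bba' ignored (set empty)
final: {}; accept 1 not in set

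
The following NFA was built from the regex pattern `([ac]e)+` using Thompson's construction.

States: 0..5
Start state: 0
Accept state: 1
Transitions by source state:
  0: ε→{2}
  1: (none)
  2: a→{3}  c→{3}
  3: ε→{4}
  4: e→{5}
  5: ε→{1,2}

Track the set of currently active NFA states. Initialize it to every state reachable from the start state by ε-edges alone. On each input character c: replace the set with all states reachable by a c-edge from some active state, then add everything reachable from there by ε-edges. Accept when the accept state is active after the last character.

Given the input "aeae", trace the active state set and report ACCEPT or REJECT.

Answer: ACCEPT

Derivation:
initial (ε-close {0}): {0,2}
'a' @ 1: {3,4}
'e' @ 2: {1,2,5}  [accepting]
'a' @ 3: {3,4}
'e' @ 4: {1,2,5}  [accepting]
end set {1,2,5} — state 1 in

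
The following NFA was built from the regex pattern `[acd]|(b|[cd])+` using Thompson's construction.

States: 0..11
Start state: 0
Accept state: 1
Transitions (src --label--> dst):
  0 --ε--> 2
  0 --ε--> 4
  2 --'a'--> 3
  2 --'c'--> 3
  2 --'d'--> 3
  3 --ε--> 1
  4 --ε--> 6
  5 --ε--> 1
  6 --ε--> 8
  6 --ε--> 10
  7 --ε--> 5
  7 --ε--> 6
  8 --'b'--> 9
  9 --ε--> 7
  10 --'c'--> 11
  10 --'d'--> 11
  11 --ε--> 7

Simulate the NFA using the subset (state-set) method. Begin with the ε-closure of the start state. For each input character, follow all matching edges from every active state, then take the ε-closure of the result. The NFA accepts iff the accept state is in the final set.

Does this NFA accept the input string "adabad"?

Answer: REJECT

Steps:
initial (ε-close {0}): {0,2,4,6,8,10}
'a' @ 1: {1,3}  ✓accept
'd' @ 2: {}  — no active states
rest 'abad' ignored (set empty)
final: {}; accept 1 not in set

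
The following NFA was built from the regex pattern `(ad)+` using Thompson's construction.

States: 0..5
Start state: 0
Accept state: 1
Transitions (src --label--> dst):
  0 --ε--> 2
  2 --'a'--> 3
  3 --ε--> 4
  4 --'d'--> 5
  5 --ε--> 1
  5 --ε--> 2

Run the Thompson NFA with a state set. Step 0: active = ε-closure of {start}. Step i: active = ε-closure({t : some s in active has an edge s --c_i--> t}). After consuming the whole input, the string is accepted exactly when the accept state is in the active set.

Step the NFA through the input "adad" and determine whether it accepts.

start: ε-closure({0}) = {0,2}
'a' @ 1: {3,4}
'd' @ 2: {1,2,5}  ✓accept
'a' @ 3: {3,4}
'd' @ 4: {1,2,5}  ✓accept
after full input: {1,2,5}  (accept=1 in)

Answer: ACCEPT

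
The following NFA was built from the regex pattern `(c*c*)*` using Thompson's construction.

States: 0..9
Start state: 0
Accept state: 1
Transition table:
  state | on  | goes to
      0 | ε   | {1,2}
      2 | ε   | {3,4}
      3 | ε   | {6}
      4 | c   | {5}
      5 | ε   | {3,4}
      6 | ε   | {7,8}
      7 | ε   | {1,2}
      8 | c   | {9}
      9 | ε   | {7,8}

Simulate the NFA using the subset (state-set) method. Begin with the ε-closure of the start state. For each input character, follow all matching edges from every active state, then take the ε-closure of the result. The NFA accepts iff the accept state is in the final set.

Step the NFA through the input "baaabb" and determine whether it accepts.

Answer: REJECT

Trace:
initial (ε-close {0}): {0,1,2,3,4,6,7,8}
'b' @ 1: {}  — no active states
rest 'aaabb' ignored (set empty)
end set {} — state 1 not in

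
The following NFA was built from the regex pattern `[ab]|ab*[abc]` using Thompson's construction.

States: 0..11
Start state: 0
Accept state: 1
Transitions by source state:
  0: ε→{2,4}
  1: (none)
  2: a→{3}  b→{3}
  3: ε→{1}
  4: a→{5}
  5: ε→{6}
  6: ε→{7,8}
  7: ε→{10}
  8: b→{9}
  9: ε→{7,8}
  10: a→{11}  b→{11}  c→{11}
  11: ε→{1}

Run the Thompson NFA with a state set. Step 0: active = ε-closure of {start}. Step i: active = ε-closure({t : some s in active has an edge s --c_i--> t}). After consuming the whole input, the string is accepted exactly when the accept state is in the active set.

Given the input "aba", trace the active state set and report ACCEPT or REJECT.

Answer: ACCEPT

Trace:
initial (ε-close {0}): {0,2,4}
'a' @ 1: {1,3,5,6,7,8,10}  [accepting]
'b' @ 2: {1,7,8,9,10,11}  [accepting]
'a' @ 3: {1,11}  [accepting]
end set {1,11} — state 1 in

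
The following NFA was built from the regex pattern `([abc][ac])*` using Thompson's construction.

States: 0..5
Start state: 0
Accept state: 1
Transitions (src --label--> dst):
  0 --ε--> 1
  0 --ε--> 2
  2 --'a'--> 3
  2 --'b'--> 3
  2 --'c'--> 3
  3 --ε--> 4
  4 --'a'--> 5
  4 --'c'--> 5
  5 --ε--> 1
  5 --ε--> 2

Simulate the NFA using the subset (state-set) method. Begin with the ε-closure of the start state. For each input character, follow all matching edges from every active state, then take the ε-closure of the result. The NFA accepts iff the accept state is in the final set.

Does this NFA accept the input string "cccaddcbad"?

Answer: REJECT

Trace:
S₀ = ε-closure({0}) = {0,1,2}
'c' @ 1: {3,4}
'c' @ 2: {1,2,5}  [accepting]
'c' @ 3: {3,4}
'a' @ 4: {1,2,5}  [accepting]
'd' @ 5: {}  — state set empty
rest 'dcbad' ignored (set empty)
after full input: {}  (accept=1 not in)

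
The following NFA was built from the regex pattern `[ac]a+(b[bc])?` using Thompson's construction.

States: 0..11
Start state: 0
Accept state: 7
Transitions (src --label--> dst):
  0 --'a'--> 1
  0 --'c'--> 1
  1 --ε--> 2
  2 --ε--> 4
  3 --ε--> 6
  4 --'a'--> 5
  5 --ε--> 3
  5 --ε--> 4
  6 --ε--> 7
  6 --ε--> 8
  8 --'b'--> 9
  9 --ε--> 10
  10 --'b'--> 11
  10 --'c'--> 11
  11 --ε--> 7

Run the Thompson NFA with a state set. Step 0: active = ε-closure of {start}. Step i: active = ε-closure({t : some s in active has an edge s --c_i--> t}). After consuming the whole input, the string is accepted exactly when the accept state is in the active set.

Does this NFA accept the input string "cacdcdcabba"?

Answer: REJECT

Derivation:
S₀ = ε-closure({0}) = {0}
'c' @ 1: {1,2,4}
'a' @ 2: {3,4,5,6,7,8}  (accept∈set)
'c' @ 3: {}  — no active states
rest 'dcdcabba' ignored (set empty)
after full input: {}  (accept=7 not in)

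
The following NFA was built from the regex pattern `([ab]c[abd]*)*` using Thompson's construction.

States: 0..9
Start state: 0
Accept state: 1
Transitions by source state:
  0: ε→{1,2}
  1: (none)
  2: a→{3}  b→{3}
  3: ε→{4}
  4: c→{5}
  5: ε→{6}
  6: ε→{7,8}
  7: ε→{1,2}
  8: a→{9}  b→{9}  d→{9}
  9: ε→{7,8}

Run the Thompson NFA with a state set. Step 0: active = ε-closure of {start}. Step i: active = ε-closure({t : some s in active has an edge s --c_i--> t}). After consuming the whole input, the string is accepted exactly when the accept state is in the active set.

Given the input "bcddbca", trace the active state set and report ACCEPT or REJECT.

initial (ε-close {0}): {0,1,2}
'b' @ 1: {3,4}
'c' @ 2: {1,2,5,6,7,8}  (accept∈set)
'd' @ 3: {1,2,7,8,9}  (accept∈set)
'd' @ 4: {1,2,7,8,9}  (accept∈set)
'b' @ 5: {1,2,3,4,7,8,9}  (accept∈set)
'c' @ 6: {1,2,5,6,7,8}  (accept∈set)
'a' @ 7: {1,2,3,4,7,8,9}  (accept∈set)
end set {1,2,3,4,7,8,9} — state 1 in

Answer: ACCEPT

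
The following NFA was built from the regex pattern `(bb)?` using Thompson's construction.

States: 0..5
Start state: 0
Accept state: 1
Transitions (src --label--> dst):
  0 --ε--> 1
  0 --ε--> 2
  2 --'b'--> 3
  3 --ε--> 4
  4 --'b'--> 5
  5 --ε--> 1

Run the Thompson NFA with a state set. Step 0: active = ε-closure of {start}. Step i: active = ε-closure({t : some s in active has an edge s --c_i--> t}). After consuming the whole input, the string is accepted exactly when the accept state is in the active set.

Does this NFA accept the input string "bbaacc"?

initial (ε-close {0}): {0,1,2}
'b' @ 1: {3,4}
'b' @ 2: {1,5}  (accept∈set)
'a' @ 3: {}  — state set empty
rest 'acc' ignored (set empty)
after full input: {}  (accept=1 not in)

Answer: REJECT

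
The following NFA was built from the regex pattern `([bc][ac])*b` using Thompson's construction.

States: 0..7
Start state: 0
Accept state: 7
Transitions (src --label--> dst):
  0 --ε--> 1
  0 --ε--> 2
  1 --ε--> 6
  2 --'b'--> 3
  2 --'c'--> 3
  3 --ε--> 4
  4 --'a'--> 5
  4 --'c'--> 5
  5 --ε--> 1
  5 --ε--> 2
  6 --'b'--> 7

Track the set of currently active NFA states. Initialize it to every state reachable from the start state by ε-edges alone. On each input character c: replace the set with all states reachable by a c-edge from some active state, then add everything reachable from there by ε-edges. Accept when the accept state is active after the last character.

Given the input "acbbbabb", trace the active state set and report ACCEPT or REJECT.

start: ε-closure({0}) = {0,1,2,6}
'a' @ 1: {}  — dead — no transitions
rest 'cbbbabb' ignored (set empty)
final: {}; accept 7 not in set

Answer: REJECT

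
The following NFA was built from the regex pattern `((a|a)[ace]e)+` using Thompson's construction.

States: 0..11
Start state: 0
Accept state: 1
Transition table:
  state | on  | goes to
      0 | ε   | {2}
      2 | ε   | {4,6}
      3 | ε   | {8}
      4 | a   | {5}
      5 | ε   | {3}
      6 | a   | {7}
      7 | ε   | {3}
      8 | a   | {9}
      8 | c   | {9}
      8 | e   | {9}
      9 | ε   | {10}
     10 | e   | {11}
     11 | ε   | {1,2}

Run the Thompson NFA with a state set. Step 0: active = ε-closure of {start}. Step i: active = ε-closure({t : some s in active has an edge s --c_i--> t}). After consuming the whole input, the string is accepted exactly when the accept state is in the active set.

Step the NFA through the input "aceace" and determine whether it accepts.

Answer: ACCEPT

Trace:
S₀ = ε-closure({0}) = {0,2,4,6}
'a' @ 1: {3,5,7,8}
'c' @ 2: {9,10}
'e' @ 3: {1,2,4,6,11}  (accept∈set)
'a' @ 4: {3,5,7,8}
'c' @ 5: {9,10}
'e' @ 6: {1,2,4,6,11}  (accept∈set)
after full input: {1,2,4,6,11}  (accept=1 in)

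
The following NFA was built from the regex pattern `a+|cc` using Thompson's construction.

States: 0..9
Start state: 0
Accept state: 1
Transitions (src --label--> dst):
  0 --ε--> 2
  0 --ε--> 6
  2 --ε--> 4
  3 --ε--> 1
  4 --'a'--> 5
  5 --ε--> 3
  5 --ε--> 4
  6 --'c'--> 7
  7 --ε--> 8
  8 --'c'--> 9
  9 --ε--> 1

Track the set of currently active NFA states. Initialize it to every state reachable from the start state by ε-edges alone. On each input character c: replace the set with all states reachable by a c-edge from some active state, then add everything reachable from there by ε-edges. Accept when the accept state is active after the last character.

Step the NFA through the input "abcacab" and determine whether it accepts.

S₀ = ε-closure({0}) = {0,2,4,6}
'a' @ 1: {1,3,4,5}  [accepting]
'b' @ 2: {}  — dead — no transitions
rest 'cacab' ignored (set empty)
final: {}; accept 1 not in set

Answer: REJECT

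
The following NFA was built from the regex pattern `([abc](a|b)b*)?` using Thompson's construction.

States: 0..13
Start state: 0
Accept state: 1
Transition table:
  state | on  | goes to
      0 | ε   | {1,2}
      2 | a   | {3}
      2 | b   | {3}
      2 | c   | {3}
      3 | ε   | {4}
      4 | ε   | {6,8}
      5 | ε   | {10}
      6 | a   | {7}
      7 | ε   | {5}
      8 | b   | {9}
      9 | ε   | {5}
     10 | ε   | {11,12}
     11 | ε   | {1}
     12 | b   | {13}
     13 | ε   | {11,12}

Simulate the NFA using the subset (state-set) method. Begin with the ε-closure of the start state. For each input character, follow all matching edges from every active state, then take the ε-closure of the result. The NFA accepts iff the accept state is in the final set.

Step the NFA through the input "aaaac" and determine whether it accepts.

S₀ = ε-closure({0}) = {0,1,2}
'a' @ 1: {3,4,6,8}
'a' @ 2: {1,5,7,10,11,12}  ✓accept
'a' @ 3: {}  — state set empty
rest 'ac' ignored (set empty)
end set {} — state 1 not in

Answer: REJECT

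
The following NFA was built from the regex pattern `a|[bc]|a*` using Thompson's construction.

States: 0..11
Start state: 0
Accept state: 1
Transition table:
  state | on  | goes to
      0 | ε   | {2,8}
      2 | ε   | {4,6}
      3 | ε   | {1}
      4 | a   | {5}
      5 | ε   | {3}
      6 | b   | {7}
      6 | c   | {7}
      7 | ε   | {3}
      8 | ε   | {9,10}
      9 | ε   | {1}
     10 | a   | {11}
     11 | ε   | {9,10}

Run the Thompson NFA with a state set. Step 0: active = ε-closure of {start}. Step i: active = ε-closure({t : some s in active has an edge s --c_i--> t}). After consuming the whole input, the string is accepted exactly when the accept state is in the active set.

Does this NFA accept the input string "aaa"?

start: ε-closure({0}) = {0,1,2,4,6,8,9,10}
'a' @ 1: {1,3,5,9,10,11}  [accepting]
'a' @ 2: {1,9,10,11}  [accepting]
'a' @ 3: {1,9,10,11}  [accepting]
final: {1,9,10,11}; accept 1 in set

Answer: ACCEPT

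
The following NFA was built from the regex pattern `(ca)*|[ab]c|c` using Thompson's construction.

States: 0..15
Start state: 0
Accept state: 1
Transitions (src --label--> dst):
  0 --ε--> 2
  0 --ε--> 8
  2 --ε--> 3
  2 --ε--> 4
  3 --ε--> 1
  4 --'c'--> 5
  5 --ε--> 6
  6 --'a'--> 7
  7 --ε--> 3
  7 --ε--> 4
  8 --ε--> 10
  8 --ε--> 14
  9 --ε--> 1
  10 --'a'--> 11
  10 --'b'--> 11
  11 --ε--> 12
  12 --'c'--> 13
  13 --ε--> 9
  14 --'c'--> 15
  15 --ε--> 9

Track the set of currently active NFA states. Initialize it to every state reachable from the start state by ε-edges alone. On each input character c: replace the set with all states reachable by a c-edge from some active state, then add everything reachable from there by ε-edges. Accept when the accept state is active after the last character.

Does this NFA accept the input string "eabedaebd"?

S₀ = ε-closure({0}) = {0,1,2,3,4,8,10,14}
'e' @ 1: {}  — state set empty
rest 'abedaebd' ignored (set empty)
final: {}; accept 1 not in set

Answer: REJECT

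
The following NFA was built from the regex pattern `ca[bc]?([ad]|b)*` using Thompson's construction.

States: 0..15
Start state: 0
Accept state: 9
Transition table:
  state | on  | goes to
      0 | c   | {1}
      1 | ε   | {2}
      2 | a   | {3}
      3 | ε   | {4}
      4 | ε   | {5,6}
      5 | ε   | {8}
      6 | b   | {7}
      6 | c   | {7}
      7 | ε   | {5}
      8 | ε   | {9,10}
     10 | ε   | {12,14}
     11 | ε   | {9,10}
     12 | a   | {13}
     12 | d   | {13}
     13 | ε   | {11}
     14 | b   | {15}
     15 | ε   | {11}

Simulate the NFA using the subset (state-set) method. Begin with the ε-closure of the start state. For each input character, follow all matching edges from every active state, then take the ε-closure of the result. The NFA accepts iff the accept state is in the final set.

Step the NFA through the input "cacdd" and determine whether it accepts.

Answer: ACCEPT

Trace:
initial (ε-close {0}): {0}
'c' @ 1: {1,2}
'a' @ 2: {3,4,5,6,8,9,10,12,14}  ✓accept
'c' @ 3: {5,7,8,9,10,12,14}  ✓accept
'd' @ 4: {9,10,11,12,13,14}  ✓accept
'd' @ 5: {9,10,11,12,13,14}  ✓accept
after full input: {9,10,11,12,13,14}  (accept=9 in)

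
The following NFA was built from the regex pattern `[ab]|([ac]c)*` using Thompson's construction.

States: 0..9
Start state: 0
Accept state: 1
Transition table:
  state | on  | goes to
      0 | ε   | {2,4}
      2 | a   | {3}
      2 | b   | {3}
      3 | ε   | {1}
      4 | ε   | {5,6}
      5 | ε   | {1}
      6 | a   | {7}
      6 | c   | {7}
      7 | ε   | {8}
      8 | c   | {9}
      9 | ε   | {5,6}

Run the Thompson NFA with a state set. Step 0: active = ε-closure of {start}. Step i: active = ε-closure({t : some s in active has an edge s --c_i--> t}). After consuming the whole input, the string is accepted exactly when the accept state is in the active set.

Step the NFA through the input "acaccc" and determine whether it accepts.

S₀ = ε-closure({0}) = {0,1,2,4,5,6}
'a' @ 1: {1,3,7,8}  ✓accept
'c' @ 2: {1,5,6,9}  ✓accept
'a' @ 3: {7,8}
'c' @ 4: {1,5,6,9}  ✓accept
'c' @ 5: {7,8}
'c' @ 6: {1,5,6,9}  ✓accept
end set {1,5,6,9} — state 1 in

Answer: ACCEPT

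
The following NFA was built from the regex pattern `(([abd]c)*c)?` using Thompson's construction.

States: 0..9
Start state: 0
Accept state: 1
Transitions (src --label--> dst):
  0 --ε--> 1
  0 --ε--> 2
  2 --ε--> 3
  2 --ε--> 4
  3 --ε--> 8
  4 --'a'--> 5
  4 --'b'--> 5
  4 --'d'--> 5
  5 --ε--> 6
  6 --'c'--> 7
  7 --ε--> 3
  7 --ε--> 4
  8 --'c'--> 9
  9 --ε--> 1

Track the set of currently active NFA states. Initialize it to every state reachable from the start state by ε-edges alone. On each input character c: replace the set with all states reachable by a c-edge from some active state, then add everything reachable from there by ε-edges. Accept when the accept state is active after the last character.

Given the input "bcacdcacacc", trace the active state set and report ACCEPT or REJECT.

S₀ = ε-closure({0}) = {0,1,2,3,4,8}
'b' @ 1: {5,6}
'c' @ 2: {3,4,7,8}
'a' @ 3: {5,6}
'c' @ 4: {3,4,7,8}
'd' @ 5: {5,6}
'c' @ 6: {3,4,7,8}
'a' @ 7: {5,6}
'c' @ 8: {3,4,7,8}
'a' @ 9: {5,6}
'c' @ 10: {3,4,7,8}
'c' @ 11: {1,9}  ✓accept
after full input: {1,9}  (accept=1 in)

Answer: ACCEPT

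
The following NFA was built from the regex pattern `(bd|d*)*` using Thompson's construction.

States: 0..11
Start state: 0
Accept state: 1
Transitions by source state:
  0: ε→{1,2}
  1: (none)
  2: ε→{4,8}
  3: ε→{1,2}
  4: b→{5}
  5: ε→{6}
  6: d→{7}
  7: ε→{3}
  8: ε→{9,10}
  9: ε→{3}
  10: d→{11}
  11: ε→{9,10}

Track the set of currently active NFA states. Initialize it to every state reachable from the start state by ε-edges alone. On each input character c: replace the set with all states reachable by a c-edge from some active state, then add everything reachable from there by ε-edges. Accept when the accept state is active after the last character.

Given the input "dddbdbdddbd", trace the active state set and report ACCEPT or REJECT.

initial (ε-close {0}): {0,1,2,3,4,8,9,10}
'd' @ 1: {1,2,3,4,8,9,10,11}  ✓accept
'd' @ 2: {1,2,3,4,8,9,10,11}  ✓accept
'd' @ 3: {1,2,3,4,8,9,10,11}  ✓accept
'b' @ 4: {5,6}
'd' @ 5: {1,2,3,4,7,8,9,10}  ✓accept
'b' @ 6: {5,6}
'd' @ 7: {1,2,3,4,7,8,9,10}  ✓accept
'd' @ 8: {1,2,3,4,8,9,10,11}  ✓accept
'd' @ 9: {1,2,3,4,8,9,10,11}  ✓accept
'b' @ 10: {5,6}
'd' @ 11: {1,2,3,4,7,8,9,10}  ✓accept
final: {1,2,3,4,7,8,9,10}; accept 1 in set

Answer: ACCEPT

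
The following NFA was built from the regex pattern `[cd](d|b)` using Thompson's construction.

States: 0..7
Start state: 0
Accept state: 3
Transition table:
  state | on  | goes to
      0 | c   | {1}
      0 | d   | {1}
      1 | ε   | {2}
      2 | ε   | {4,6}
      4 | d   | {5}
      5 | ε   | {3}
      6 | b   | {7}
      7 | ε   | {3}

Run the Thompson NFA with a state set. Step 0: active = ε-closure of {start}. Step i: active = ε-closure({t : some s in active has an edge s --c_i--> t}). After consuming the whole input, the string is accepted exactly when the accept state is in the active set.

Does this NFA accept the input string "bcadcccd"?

Answer: REJECT

Trace:
S₀ = ε-closure({0}) = {0}
'b' @ 1: {}  — state set empty
rest 'cadcccd' ignored (set empty)
final: {}; accept 3 not in set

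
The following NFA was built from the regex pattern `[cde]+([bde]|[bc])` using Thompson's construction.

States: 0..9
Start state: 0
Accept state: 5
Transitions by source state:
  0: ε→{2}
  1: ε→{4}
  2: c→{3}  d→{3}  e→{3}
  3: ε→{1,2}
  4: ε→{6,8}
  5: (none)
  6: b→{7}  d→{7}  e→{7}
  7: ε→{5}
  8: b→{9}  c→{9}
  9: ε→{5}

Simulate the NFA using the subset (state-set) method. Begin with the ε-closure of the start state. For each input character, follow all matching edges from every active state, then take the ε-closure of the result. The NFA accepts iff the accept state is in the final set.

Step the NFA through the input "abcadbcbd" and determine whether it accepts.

Answer: REJECT

Steps:
S₀ = ε-closure({0}) = {0,2}
'a' @ 1: {}  — dead — no transitions
rest 'bcadbcbd' ignored (set empty)
end set {} — state 5 not in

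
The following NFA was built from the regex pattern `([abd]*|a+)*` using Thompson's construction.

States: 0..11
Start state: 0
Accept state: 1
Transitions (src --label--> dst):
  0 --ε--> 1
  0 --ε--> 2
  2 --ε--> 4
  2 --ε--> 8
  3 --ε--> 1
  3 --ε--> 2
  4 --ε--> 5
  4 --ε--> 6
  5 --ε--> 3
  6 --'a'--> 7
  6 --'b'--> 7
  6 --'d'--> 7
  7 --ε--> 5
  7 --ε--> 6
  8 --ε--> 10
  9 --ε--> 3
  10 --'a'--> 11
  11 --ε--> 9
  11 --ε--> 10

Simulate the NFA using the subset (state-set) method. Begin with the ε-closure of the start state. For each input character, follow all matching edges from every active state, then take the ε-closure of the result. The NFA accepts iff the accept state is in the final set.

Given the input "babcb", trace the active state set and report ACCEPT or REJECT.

Answer: REJECT

Derivation:
S₀ = ε-closure({0}) = {0,1,2,3,4,5,6,8,10}
'b' @ 1: {1,2,3,4,5,6,7,8,10}  (accept∈set)
'a' @ 2: {1,2,3,4,5,6,7,8,9,10,11}  (accept∈set)
'b' @ 3: {1,2,3,4,5,6,7,8,10}  (accept∈set)
'c' @ 4: {}  — dead — no transitions
rest 'b' ignored (set empty)
after full input: {}  (accept=1 not in)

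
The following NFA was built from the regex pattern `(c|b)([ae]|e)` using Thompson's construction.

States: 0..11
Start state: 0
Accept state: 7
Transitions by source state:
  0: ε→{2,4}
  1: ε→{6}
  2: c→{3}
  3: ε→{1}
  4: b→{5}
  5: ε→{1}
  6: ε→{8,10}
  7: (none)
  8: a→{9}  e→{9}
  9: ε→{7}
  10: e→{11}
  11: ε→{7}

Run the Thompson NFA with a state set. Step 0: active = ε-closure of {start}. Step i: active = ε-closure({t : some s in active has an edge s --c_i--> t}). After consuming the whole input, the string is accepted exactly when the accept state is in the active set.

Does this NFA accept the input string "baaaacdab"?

Answer: REJECT

Derivation:
initial (ε-close {0}): {0,2,4}
'b' @ 1: {1,5,6,8,10}
'a' @ 2: {7,9}  (accept∈set)
'a' @ 3: {}  — no active states
rest 'aacdab' ignored (set empty)
final: {}; accept 7 not in set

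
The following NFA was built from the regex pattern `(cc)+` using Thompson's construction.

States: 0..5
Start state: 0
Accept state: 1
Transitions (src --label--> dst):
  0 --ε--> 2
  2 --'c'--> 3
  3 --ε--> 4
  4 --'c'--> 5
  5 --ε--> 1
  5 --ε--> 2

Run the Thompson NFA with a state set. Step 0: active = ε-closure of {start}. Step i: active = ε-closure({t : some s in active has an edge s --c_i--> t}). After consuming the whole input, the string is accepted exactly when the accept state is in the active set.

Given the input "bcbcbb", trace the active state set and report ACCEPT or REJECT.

Answer: REJECT

Steps:
initial (ε-close {0}): {0,2}
'b' @ 1: {}  — dead — no transitions
rest 'cbcbb' ignored (set empty)
final: {}; accept 1 not in set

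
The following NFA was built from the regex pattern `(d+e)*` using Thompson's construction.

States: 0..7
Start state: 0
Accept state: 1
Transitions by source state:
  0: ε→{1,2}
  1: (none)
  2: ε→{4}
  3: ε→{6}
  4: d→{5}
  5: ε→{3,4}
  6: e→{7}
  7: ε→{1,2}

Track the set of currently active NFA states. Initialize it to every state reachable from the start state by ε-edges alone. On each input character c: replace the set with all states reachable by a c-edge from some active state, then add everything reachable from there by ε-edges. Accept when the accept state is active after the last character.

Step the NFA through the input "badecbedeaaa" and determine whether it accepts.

initial (ε-close {0}): {0,1,2,4}
'b' @ 1: {}  — dead — no transitions
rest 'adecbedeaaa' ignored (set empty)
end set {} — state 1 not in

Answer: REJECT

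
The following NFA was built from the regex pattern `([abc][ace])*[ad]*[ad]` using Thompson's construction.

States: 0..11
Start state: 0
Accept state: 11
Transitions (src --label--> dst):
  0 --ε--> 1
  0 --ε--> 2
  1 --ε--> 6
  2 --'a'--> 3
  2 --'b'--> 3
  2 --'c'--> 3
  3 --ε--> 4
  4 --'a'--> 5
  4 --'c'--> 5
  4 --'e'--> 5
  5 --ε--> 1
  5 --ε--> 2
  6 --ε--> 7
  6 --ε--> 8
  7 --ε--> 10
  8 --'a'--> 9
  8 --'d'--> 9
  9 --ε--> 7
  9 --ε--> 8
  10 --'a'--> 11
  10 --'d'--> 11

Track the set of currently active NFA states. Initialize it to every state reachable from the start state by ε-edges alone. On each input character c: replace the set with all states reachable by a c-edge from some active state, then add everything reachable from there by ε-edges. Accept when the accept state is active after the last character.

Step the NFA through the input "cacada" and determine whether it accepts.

Answer: ACCEPT

Steps:
start: ε-closure({0}) = {0,1,2,6,7,8,10}
'c' @ 1: {3,4}
'a' @ 2: {1,2,5,6,7,8,10}
'c' @ 3: {3,4}
'a' @ 4: {1,2,5,6,7,8,10}
'd' @ 5: {7,8,9,10,11}  ✓accept
'a' @ 6: {7,8,9,10,11}  ✓accept
final: {7,8,9,10,11}; accept 11 in set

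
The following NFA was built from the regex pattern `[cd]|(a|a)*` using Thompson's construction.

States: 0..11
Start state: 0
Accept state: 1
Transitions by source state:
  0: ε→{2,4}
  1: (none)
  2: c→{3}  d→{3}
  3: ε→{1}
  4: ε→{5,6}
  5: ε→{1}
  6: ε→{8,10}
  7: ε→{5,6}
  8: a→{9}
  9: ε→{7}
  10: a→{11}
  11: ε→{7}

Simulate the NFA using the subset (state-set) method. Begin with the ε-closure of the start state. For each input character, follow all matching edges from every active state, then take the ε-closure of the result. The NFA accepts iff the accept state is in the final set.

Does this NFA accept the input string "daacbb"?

Answer: REJECT

Steps:
start: ε-closure({0}) = {0,1,2,4,5,6,8,10}
'd' @ 1: {1,3}  (accept∈set)
'a' @ 2: {}  — dead — no transitions
rest 'acbb' ignored (set empty)
after full input: {}  (accept=1 not in)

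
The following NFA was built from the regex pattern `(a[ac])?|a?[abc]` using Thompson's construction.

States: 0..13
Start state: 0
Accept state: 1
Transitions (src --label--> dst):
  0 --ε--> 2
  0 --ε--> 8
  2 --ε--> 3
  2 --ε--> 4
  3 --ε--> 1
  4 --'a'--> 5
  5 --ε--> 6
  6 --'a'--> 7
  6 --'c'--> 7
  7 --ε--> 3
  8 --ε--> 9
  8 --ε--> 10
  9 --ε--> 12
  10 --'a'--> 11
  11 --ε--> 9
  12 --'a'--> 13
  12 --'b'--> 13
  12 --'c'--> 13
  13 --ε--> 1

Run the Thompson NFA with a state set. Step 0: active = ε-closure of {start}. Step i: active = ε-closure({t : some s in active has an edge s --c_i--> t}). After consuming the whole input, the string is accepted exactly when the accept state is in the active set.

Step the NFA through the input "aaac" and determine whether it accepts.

Answer: REJECT

Derivation:
initial (ε-close {0}): {0,1,2,3,4,8,9,10,12}
'a' @ 1: {1,5,6,9,11,12,13}  (accept∈set)
'a' @ 2: {1,3,7,13}  (accept∈set)
'a' @ 3: {}  — dead — no transitions
rest 'c' ignored (set empty)
after full input: {}  (accept=1 not in)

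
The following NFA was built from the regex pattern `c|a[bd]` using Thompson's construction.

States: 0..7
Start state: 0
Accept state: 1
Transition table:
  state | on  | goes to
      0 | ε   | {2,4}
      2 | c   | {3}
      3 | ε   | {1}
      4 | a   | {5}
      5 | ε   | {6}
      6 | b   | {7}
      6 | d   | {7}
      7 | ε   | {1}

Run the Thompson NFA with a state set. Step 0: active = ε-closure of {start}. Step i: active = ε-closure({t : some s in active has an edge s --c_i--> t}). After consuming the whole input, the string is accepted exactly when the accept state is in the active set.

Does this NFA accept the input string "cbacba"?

Answer: REJECT

Derivation:
start: ε-closure({0}) = {0,2,4}
'c' @ 1: {1,3}  (accept∈set)
'b' @ 2: {}  — state set empty
rest 'acba' ignored (set empty)
end set {} — state 1 not in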